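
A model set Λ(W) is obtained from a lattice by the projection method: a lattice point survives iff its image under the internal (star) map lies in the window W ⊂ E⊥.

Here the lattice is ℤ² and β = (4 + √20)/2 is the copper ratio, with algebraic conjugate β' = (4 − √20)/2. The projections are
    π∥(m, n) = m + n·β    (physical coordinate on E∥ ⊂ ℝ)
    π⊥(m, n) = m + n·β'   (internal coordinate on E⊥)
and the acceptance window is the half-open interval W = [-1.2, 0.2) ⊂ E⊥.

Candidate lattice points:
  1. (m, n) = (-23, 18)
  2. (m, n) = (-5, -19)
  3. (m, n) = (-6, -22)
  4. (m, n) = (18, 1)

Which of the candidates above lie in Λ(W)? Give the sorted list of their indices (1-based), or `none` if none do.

2, 3

β' = (4−√20)/2 ≈ -0.23607.
[1] lift (-23,18): star map gives -27.24922; window check -1.2 ≤ -27.24922 < 0.2 is false → out
[2] lift (-5,-19): star map gives -0.51471; window check -1.2 ≤ -0.51471 < 0.2 is true → IN Λ
[3] lift (-6,-22): star map gives -0.80650; window check -1.2 ≤ -0.80650 < 0.2 is true → IN Λ
[4] lift (18,1): star map gives 17.76393; window check -1.2 ≤ 17.76393 < 0.2 is false → out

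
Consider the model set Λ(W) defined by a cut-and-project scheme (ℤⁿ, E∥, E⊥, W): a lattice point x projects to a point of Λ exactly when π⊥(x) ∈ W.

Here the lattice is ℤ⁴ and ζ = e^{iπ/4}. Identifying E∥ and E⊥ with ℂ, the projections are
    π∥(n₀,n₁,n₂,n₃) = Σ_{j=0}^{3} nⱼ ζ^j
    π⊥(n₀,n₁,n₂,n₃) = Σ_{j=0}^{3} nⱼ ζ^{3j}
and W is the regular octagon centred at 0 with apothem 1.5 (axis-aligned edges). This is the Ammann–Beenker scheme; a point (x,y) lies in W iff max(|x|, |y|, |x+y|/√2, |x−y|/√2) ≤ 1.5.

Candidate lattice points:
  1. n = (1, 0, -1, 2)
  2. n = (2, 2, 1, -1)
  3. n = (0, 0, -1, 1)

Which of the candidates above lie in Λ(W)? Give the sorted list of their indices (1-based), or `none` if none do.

2

π⊥(n) = n₀ + n₁ζ³ + n₂ζ⁶ + n₃ζ⁹ where ζ = e^{iπ/4}.
#1 (1, 0, -1, 2): internal (2.41421, 2.41421); octagon support 3.41421 vs apothem 1.5 → ∉ W
#2 (2, 2, 1, -1): internal (-0.12132, -0.29289); octagon support 0.29289 vs apothem 1.5 → ∈ W
#3 (0, 0, -1, 1): internal (0.70711, 1.70711); octagon support 1.70711 vs apothem 1.5 → ∉ W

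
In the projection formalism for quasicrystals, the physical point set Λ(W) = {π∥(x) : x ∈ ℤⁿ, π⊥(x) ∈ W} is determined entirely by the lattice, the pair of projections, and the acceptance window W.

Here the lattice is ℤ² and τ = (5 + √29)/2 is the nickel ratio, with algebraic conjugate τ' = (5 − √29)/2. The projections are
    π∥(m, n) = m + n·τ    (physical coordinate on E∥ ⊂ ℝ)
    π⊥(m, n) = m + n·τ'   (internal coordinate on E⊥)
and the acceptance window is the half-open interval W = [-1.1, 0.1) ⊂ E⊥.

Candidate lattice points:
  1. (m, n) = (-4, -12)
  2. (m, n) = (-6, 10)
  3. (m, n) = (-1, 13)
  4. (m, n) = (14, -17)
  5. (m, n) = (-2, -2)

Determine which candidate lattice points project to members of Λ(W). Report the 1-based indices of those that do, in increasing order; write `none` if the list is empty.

none

Compute τ' = (5−√29)/2 = -0.1926, so π⊥(m,n) = m -0.1926·n.
[1] lift (-4,-12): star map gives -1.6890; window check -1.1 ≤ -1.6890 < 0.1 is false → out
[2] lift (-6,10): star map gives -7.9258; window check -1.1 ≤ -7.9258 < 0.1 is false → out
[3] lift (-1,13): star map gives -3.5036; window check -1.1 ≤ -3.5036 < 0.1 is false → out
[4] lift (14,-17): star map gives 17.2739; window check -1.1 ≤ 17.2739 < 0.1 is false → out
[5] lift (-2,-2): star map gives -1.6148; window check -1.1 ≤ -1.6148 < 0.1 is false → out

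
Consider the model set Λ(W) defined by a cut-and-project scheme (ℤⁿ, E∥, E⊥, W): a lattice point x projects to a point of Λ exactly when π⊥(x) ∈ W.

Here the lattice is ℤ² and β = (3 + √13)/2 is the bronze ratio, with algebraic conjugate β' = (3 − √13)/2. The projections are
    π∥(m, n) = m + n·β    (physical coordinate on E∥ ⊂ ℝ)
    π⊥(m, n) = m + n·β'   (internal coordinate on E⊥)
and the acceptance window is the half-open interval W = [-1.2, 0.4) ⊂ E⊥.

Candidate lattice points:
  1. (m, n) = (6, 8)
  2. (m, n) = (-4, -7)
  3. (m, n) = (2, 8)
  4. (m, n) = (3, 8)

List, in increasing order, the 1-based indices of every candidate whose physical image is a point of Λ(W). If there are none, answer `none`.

β' = (3−√13)/2 ≈ -0.302776.
#1 (6,8): internal coord 6 + (8)·β' = +3.577795; +3.577795 ∉ [-1.2, 0.4) → out
#2 (-4,-7): internal coord -4 + (-7)·β' = -1.880571; -1.880571 ∉ [-1.2, 0.4) → out
#3 (2,8): internal coord 2 + (8)·β' = -0.422205; -0.422205 ∈ [-1.2, 0.4) → IN Λ
#4 (3,8): internal coord 3 + (8)·β' = +0.577795; +0.577795 ∉ [-1.2, 0.4) → out

3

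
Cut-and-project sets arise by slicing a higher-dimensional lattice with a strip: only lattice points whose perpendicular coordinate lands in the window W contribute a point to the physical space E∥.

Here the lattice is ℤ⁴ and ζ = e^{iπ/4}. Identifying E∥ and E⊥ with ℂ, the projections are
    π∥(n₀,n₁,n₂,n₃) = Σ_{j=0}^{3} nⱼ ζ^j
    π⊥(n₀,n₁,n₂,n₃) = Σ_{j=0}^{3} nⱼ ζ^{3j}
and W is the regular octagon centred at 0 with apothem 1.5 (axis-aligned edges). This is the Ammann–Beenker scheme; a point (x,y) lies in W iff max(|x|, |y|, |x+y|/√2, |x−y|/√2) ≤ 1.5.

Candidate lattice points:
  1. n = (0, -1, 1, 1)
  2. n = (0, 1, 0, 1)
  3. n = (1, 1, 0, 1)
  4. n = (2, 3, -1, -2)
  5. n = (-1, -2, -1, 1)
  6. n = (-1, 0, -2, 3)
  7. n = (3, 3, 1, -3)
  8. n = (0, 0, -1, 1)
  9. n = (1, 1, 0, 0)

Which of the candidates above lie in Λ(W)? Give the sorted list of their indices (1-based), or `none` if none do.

2, 5, 9

With ζ = e^{iπ/4} the internal vectors are ζ^0,ζ^3,ζ^6,ζ^9.
#1 (0, -1, 1, 1): internal (1.41421, -1.00000); octagon support 1.70711 vs apothem 1.5 → ∉ W
#2 (0, 1, 0, 1): internal (0.00000, 1.41421); octagon support 1.41421 vs apothem 1.5 → ∈ W
#3 (1, 1, 0, 1): internal (1.00000, 1.41421); octagon support 1.70711 vs apothem 1.5 → ∉ W
#4 (2, 3, -1, -2): internal (-1.53553, 1.70711); octagon support 2.29289 vs apothem 1.5 → ∉ W
#5 (-1, -2, -1, 1): internal (1.12132, 0.29289); octagon support 1.12132 vs apothem 1.5 → ∈ W
#6 (-1, 0, -2, 3): internal (1.12132, 4.12132); octagon support 4.12132 vs apothem 1.5 → ∉ W
#7 (3, 3, 1, -3): internal (-1.24264, -1.00000); octagon support 1.58579 vs apothem 1.5 → ∉ W
#8 (0, 0, -1, 1): internal (0.70711, 1.70711); octagon support 1.70711 vs apothem 1.5 → ∉ W
#9 (1, 1, 0, 0): internal (0.29289, 0.70711); octagon support 0.70711 vs apothem 1.5 → ∈ W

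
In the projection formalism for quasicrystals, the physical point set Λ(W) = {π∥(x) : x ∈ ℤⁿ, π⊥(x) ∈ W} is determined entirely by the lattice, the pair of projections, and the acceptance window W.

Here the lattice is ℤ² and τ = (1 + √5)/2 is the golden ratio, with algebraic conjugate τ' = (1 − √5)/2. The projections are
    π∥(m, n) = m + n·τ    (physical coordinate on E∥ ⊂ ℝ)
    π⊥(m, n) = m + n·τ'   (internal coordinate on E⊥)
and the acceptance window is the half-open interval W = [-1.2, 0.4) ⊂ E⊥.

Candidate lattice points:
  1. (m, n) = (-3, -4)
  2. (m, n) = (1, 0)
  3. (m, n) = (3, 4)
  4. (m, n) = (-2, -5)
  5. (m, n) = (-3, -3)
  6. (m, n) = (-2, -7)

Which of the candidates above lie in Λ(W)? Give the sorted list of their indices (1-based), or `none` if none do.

1, 5

Compute τ' = (1−√5)/2 = -0.6180, so π⊥(m,n) = m -0.6180·n.
#1 (-3,-4): internal coord -3 + (-4)·τ' = -0.5279; -0.5279 ∈ [-1.2, 0.4) → IN Λ
#2 (1,0): internal coord 1 + (0)·τ' = +1.0000; +1.0000 ∉ [-1.2, 0.4) → out
#3 (3,4): internal coord 3 + (4)·τ' = +0.5279; +0.5279 ∉ [-1.2, 0.4) → out
#4 (-2,-5): internal coord -2 + (-5)·τ' = +1.0902; +1.0902 ∉ [-1.2, 0.4) → out
#5 (-3,-3): internal coord -3 + (-3)·τ' = -1.1459; -1.1459 ∈ [-1.2, 0.4) → IN Λ
#6 (-2,-7): internal coord -2 + (-7)·τ' = +2.3262; +2.3262 ∉ [-1.2, 0.4) → out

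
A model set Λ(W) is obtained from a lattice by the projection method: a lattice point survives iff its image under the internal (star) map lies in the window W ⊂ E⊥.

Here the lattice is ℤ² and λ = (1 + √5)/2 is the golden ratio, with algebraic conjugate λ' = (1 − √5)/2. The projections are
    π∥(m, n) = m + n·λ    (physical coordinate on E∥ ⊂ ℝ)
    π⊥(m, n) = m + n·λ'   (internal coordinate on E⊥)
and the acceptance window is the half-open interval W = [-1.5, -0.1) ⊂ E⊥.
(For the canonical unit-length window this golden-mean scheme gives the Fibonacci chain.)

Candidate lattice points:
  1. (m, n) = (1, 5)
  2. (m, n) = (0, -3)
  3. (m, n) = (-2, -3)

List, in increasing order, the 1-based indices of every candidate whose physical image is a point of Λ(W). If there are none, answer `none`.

Compute λ' = (1−√5)/2 = -0.6180, so π⊥(m,n) = m -0.6180·n.
candidate 1: (m,n)=(1,5) → π∥ = 1+5·λ ≈ 9.0902, π⊥ = 1+5·λ' ≈ -2.0902 ∉ [-1.5, -0.1) ⇒ out
candidate 2: (m,n)=(0,-3) → π∥ = 0-3·λ ≈ -4.8541, π⊥ = 0-3·λ' ≈ 1.8541 ∉ [-1.5, -0.1) ⇒ out
candidate 3: (m,n)=(-2,-3) → π∥ = -2-3·λ ≈ -6.8541, π⊥ = -2-3·λ' ≈ -0.1459 ∈ [-1.5, -0.1) ⇒ IN Λ

3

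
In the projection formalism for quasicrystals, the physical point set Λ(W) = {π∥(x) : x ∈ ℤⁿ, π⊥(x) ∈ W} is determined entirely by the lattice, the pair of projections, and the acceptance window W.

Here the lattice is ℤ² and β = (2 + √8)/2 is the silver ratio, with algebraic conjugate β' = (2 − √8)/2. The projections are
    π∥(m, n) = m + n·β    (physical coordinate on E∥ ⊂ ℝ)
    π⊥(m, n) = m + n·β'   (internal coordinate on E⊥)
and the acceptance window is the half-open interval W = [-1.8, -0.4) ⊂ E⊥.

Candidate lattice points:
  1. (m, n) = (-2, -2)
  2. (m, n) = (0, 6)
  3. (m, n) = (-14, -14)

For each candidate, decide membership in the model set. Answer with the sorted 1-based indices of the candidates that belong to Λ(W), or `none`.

Numerically β ≈ 2.414214 and β' = −1/β ≈ -0.414214.
[1] lift (-2,-2): star map gives -1.171573; window check -1.8 ≤ -1.171573 < -0.4 is true → IN Λ
[2] lift (0,6): star map gives -2.485281; window check -1.8 ≤ -2.485281 < -0.4 is false → out
[3] lift (-14,-14): star map gives -8.201010; window check -1.8 ≤ -8.201010 < -0.4 is false → out

1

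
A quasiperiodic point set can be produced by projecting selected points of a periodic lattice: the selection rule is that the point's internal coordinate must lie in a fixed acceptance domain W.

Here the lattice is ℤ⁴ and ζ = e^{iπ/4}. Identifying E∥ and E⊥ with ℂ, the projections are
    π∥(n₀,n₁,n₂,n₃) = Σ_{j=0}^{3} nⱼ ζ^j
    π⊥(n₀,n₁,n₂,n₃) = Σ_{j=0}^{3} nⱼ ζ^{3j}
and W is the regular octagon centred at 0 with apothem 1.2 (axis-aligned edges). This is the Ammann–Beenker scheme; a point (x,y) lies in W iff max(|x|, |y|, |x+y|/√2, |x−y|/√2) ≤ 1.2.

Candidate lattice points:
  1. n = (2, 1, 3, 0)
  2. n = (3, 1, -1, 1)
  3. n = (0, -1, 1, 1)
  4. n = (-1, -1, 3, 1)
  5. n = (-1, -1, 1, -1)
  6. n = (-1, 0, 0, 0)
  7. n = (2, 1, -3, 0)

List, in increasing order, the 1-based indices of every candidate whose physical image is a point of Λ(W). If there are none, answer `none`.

π⊥(n) = n₀ + n₁ζ³ + n₂ζ⁶ + n₃ζ⁹ where ζ = e^{iπ/4}.
candidate 1: n = (2, 1, 3, 0) → π⊥ ≈ (+1.292893, -2.292893); max(|x|,|y|,|x±y|/√2) = 2.535534 > 1.2 ⇒ ∉ W
candidate 2: n = (3, 1, -1, 1) → π⊥ ≈ (+3.000000, +2.414214); max(|x|,|y|,|x±y|/√2) = 3.828427 > 1.2 ⇒ ∉ W
candidate 3: n = (0, -1, 1, 1) → π⊥ ≈ (+1.414214, -1.000000); max(|x|,|y|,|x±y|/√2) = 1.707107 > 1.2 ⇒ ∉ W
candidate 4: n = (-1, -1, 3, 1) → π⊥ ≈ (+0.414214, -3.000000); max(|x|,|y|,|x±y|/√2) = 3.000000 > 1.2 ⇒ ∉ W
candidate 5: n = (-1, -1, 1, -1) → π⊥ ≈ (-1.000000, -2.414214); max(|x|,|y|,|x±y|/√2) = 2.414214 > 1.2 ⇒ ∉ W
candidate 6: n = (-1, 0, 0, 0) → π⊥ ≈ (-1.000000, +0.000000); max(|x|,|y|,|x±y|/√2) = 1.000000 ≤ 1.2 ⇒ ∈ W
candidate 7: n = (2, 1, -3, 0) → π⊥ ≈ (+1.292893, +3.707107); max(|x|,|y|,|x±y|/√2) = 3.707107 > 1.2 ⇒ ∉ W

6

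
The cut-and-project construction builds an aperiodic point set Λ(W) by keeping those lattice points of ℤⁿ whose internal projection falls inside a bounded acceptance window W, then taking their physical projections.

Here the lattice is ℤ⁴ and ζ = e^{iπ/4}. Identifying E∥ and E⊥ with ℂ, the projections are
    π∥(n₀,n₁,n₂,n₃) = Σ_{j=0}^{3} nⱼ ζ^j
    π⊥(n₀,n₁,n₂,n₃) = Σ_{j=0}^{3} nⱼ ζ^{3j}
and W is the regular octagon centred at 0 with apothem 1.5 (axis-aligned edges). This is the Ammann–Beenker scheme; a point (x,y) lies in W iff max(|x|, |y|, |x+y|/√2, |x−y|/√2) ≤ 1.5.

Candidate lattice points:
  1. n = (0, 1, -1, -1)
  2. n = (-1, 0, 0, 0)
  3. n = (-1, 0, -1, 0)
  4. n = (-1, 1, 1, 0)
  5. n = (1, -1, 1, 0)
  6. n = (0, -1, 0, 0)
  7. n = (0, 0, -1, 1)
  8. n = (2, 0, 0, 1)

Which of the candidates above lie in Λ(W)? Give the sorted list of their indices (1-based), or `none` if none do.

π⊥(n) = n₀ + n₁ζ³ + n₂ζ⁶ + n₃ζ⁹ where ζ = e^{iπ/4}.
candidate 1: n = (0, 1, -1, -1) → π⊥ ≈ (-1.414214, +1.000000); max(|x|,|y|,|x±y|/√2) = 1.707107 > 1.5 ⇒ ∉ W
candidate 2: n = (-1, 0, 0, 0) → π⊥ ≈ (-1.000000, +0.000000); max(|x|,|y|,|x±y|/√2) = 1.000000 ≤ 1.5 ⇒ ∈ W
candidate 3: n = (-1, 0, -1, 0) → π⊥ ≈ (-1.000000, +1.000000); max(|x|,|y|,|x±y|/√2) = 1.414214 ≤ 1.5 ⇒ ∈ W
candidate 4: n = (-1, 1, 1, 0) → π⊥ ≈ (-1.707107, -0.292893); max(|x|,|y|,|x±y|/√2) = 1.707107 > 1.5 ⇒ ∉ W
candidate 5: n = (1, -1, 1, 0) → π⊥ ≈ (+1.707107, -1.707107); max(|x|,|y|,|x±y|/√2) = 2.414214 > 1.5 ⇒ ∉ W
candidate 6: n = (0, -1, 0, 0) → π⊥ ≈ (+0.707107, -0.707107); max(|x|,|y|,|x±y|/√2) = 1.000000 ≤ 1.5 ⇒ ∈ W
candidate 7: n = (0, 0, -1, 1) → π⊥ ≈ (+0.707107, +1.707107); max(|x|,|y|,|x±y|/√2) = 1.707107 > 1.5 ⇒ ∉ W
candidate 8: n = (2, 0, 0, 1) → π⊥ ≈ (+2.707107, +0.707107); max(|x|,|y|,|x±y|/√2) = 2.707107 > 1.5 ⇒ ∉ W

2, 3, 6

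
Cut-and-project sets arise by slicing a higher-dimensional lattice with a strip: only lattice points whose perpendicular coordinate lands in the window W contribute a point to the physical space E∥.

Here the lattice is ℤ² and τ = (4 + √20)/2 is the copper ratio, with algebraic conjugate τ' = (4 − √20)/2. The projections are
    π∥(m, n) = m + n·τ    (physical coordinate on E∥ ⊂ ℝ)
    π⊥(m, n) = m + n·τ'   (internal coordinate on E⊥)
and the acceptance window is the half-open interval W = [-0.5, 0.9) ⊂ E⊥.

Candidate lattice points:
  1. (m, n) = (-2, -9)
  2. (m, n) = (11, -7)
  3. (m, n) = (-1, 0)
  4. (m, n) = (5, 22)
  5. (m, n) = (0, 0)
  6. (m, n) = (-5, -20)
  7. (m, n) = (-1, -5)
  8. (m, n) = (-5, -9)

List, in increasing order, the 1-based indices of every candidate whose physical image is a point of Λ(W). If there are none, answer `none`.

τ' = (4−√20)/2 ≈ -0.2361.
#1 (-2,-9): internal coord -2 + (-9)·τ' = +0.1246; +0.1246 ∈ [-0.5, 0.9) → IN Λ
#2 (11,-7): internal coord 11 + (-7)·τ' = +12.6525; +12.6525 ∉ [-0.5, 0.9) → out
#3 (-1,0): internal coord -1 + (0)·τ' = -1.0000; -1.0000 ∉ [-0.5, 0.9) → out
#4 (5,22): internal coord 5 + (22)·τ' = -0.1935; -0.1935 ∈ [-0.5, 0.9) → IN Λ
#5 (0,0): internal coord 0 + (0)·τ' = +0.0000; +0.0000 ∈ [-0.5, 0.9) → IN Λ
#6 (-5,-20): internal coord -5 + (-20)·τ' = -0.2786; -0.2786 ∈ [-0.5, 0.9) → IN Λ
#7 (-1,-5): internal coord -1 + (-5)·τ' = +0.1803; +0.1803 ∈ [-0.5, 0.9) → IN Λ
#8 (-5,-9): internal coord -5 + (-9)·τ' = -2.8754; -2.8754 ∉ [-0.5, 0.9) → out

1, 4, 5, 6, 7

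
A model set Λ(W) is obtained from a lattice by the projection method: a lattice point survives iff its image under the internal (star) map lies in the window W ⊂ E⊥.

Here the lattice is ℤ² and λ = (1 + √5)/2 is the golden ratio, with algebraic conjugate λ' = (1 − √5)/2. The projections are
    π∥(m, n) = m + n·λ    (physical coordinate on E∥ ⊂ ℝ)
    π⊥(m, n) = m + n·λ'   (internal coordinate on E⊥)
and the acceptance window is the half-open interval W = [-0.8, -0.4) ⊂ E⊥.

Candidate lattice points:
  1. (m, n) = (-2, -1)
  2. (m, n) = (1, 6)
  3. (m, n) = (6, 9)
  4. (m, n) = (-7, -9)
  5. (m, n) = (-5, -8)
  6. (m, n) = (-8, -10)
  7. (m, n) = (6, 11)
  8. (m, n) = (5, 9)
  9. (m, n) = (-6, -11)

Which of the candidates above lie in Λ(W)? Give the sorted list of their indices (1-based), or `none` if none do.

λ' = (1−√5)/2 ≈ -0.6180.
candidate 1: (m,n)=(-2,-1) → π∥ = -2-1·λ ≈ -3.6180, π⊥ = -2-1·λ' ≈ -1.3820 ∉ [-0.8, -0.4) ⇒ out
candidate 2: (m,n)=(1,6) → π∥ = 1+6·λ ≈ 10.7082, π⊥ = 1+6·λ' ≈ -2.7082 ∉ [-0.8, -0.4) ⇒ out
candidate 3: (m,n)=(6,9) → π∥ = 6+9·λ ≈ 20.5623, π⊥ = 6+9·λ' ≈ 0.4377 ∉ [-0.8, -0.4) ⇒ out
candidate 4: (m,n)=(-7,-9) → π∥ = -7-9·λ ≈ -21.5623, π⊥ = -7-9·λ' ≈ -1.4377 ∉ [-0.8, -0.4) ⇒ out
candidate 5: (m,n)=(-5,-8) → π∥ = -5-8·λ ≈ -17.9443, π⊥ = -5-8·λ' ≈ -0.0557 ∉ [-0.8, -0.4) ⇒ out
candidate 6: (m,n)=(-8,-10) → π∥ = -8-10·λ ≈ -24.1803, π⊥ = -8-10·λ' ≈ -1.8197 ∉ [-0.8, -0.4) ⇒ out
candidate 7: (m,n)=(6,11) → π∥ = 6+11·λ ≈ 23.7984, π⊥ = 6+11·λ' ≈ -0.7984 ∈ [-0.8, -0.4) ⇒ IN Λ
candidate 8: (m,n)=(5,9) → π∥ = 5+9·λ ≈ 19.5623, π⊥ = 5+9·λ' ≈ -0.5623 ∈ [-0.8, -0.4) ⇒ IN Λ
candidate 9: (m,n)=(-6,-11) → π∥ = -6-11·λ ≈ -23.7984, π⊥ = -6-11·λ' ≈ 0.7984 ∉ [-0.8, -0.4) ⇒ out

7, 8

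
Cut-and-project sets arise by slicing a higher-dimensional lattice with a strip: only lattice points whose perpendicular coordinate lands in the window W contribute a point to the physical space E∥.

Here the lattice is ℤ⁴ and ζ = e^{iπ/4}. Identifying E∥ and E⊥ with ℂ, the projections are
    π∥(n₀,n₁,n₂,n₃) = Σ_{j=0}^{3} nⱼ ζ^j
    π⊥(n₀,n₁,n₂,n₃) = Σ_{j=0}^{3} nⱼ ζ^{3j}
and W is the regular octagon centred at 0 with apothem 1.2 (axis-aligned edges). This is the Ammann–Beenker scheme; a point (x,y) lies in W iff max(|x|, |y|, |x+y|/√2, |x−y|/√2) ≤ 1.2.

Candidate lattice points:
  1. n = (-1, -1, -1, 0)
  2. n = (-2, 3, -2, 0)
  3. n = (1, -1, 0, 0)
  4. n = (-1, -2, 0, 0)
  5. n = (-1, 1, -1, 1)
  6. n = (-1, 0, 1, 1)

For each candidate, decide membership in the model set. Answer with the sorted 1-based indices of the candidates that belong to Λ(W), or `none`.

π⊥(n) = n₀ + n₁ζ³ + n₂ζ⁶ + n₃ζ⁹ where ζ = e^{iπ/4}.
candidate 1: n = (-1, -1, -1, 0) → π⊥ ≈ (-0.2929, +0.2929); max(|x|,|y|,|x±y|/√2) = 0.4142 ≤ 1.2 ⇒ ∈ W
candidate 2: n = (-2, 3, -2, 0) → π⊥ ≈ (-4.1213, +4.1213); max(|x|,|y|,|x±y|/√2) = 5.8284 > 1.2 ⇒ ∉ W
candidate 3: n = (1, -1, 0, 0) → π⊥ ≈ (+1.7071, -0.7071); max(|x|,|y|,|x±y|/√2) = 1.7071 > 1.2 ⇒ ∉ W
candidate 4: n = (-1, -2, 0, 0) → π⊥ ≈ (+0.4142, -1.4142); max(|x|,|y|,|x±y|/√2) = 1.4142 > 1.2 ⇒ ∉ W
candidate 5: n = (-1, 1, -1, 1) → π⊥ ≈ (-1.0000, +2.4142); max(|x|,|y|,|x±y|/√2) = 2.4142 > 1.2 ⇒ ∉ W
candidate 6: n = (-1, 0, 1, 1) → π⊥ ≈ (-0.2929, -0.2929); max(|x|,|y|,|x±y|/√2) = 0.4142 ≤ 1.2 ⇒ ∈ W

1, 6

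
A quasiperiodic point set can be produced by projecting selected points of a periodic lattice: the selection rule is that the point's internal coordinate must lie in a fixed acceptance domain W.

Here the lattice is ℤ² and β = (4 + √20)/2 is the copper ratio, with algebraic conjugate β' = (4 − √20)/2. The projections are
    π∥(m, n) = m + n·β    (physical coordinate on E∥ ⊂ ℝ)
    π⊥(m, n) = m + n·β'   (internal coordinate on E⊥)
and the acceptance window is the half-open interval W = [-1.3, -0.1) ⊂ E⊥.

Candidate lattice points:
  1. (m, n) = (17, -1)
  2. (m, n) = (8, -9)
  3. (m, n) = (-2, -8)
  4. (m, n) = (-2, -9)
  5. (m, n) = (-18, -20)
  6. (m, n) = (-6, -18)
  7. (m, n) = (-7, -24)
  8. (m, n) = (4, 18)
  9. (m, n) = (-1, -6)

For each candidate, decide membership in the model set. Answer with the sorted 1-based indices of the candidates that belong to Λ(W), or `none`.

Compute β' = (4−√20)/2 = -0.23607, so π⊥(m,n) = m -0.23607·n.
candidate 1: (m,n)=(17,-1) → π∥ = 17-1·β ≈ 12.76393, π⊥ = 17-1·β' ≈ 17.23607 ∉ [-1.3, -0.1) ⇒ out
candidate 2: (m,n)=(8,-9) → π∥ = 8-9·β ≈ -30.12461, π⊥ = 8-9·β' ≈ 10.12461 ∉ [-1.3, -0.1) ⇒ out
candidate 3: (m,n)=(-2,-8) → π∥ = -2-8·β ≈ -35.88854, π⊥ = -2-8·β' ≈ -0.11146 ∈ [-1.3, -0.1) ⇒ IN Λ
candidate 4: (m,n)=(-2,-9) → π∥ = -2-9·β ≈ -40.12461, π⊥ = -2-9·β' ≈ 0.12461 ∉ [-1.3, -0.1) ⇒ out
candidate 5: (m,n)=(-18,-20) → π∥ = -18-20·β ≈ -102.72136, π⊥ = -18-20·β' ≈ -13.27864 ∉ [-1.3, -0.1) ⇒ out
candidate 6: (m,n)=(-6,-18) → π∥ = -6-18·β ≈ -82.24922, π⊥ = -6-18·β' ≈ -1.75078 ∉ [-1.3, -0.1) ⇒ out
candidate 7: (m,n)=(-7,-24) → π∥ = -7-24·β ≈ -108.66563, π⊥ = -7-24·β' ≈ -1.33437 ∉ [-1.3, -0.1) ⇒ out
candidate 8: (m,n)=(4,18) → π∥ = 4+18·β ≈ 80.24922, π⊥ = 4+18·β' ≈ -0.24922 ∈ [-1.3, -0.1) ⇒ IN Λ
candidate 9: (m,n)=(-1,-6) → π∥ = -1-6·β ≈ -26.41641, π⊥ = -1-6·β' ≈ 0.41641 ∉ [-1.3, -0.1) ⇒ out

3, 8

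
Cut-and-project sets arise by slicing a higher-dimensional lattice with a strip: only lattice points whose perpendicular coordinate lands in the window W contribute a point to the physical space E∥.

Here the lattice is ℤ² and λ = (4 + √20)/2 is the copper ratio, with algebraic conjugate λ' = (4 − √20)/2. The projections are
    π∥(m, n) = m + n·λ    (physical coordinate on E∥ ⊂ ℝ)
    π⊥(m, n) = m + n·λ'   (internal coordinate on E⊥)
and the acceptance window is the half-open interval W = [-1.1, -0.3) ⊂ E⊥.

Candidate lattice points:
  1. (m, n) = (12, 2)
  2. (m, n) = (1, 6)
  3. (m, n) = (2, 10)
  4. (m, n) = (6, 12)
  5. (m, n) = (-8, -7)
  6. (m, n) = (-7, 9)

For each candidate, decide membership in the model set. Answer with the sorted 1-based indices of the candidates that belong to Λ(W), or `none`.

Numerically λ ≈ 4.2361 and λ' = −1/λ ≈ -0.2361.
candidate 1: (m,n)=(12,2) → π∥ = 12+2·λ ≈ 20.4721, π⊥ = 12+2·λ' ≈ 11.5279 ∉ [-1.1, -0.3) ⇒ out
candidate 2: (m,n)=(1,6) → π∥ = 1+6·λ ≈ 26.4164, π⊥ = 1+6·λ' ≈ -0.4164 ∈ [-1.1, -0.3) ⇒ IN Λ
candidate 3: (m,n)=(2,10) → π∥ = 2+10·λ ≈ 44.3607, π⊥ = 2+10·λ' ≈ -0.3607 ∈ [-1.1, -0.3) ⇒ IN Λ
candidate 4: (m,n)=(6,12) → π∥ = 6+12·λ ≈ 56.8328, π⊥ = 6+12·λ' ≈ 3.1672 ∉ [-1.1, -0.3) ⇒ out
candidate 5: (m,n)=(-8,-7) → π∥ = -8-7·λ ≈ -37.6525, π⊥ = -8-7·λ' ≈ -6.3475 ∉ [-1.1, -0.3) ⇒ out
candidate 6: (m,n)=(-7,9) → π∥ = -7+9·λ ≈ 31.1246, π⊥ = -7+9·λ' ≈ -9.1246 ∉ [-1.1, -0.3) ⇒ out

2, 3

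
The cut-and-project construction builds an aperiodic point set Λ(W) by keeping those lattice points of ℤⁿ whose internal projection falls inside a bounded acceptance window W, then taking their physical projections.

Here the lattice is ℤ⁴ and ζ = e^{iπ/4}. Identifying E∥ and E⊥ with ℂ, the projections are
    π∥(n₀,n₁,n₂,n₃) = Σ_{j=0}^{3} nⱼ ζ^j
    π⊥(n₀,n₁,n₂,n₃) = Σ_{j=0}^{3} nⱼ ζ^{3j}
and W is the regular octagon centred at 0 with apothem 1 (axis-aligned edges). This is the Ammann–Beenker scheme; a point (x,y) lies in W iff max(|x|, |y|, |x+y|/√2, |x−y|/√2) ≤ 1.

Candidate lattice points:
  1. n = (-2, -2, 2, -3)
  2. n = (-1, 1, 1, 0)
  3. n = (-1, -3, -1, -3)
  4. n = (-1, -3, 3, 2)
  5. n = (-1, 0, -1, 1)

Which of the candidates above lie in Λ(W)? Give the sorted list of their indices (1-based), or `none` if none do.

Internal map: ζ^{3j} for j=0..3 gives (1,0), (−√2/2,√2/2), (0,−1), (√2/2,√2/2).
#1 (-2, -2, 2, -3): internal (-2.707107, -5.535534); octagon support 5.828427 vs apothem 1 → ∉ W
#2 (-1, 1, 1, 0): internal (-1.707107, -0.292893); octagon support 1.707107 vs apothem 1 → ∉ W
#3 (-1, -3, -1, -3): internal (-1.000000, -3.242641); octagon support 3.242641 vs apothem 1 → ∉ W
#4 (-1, -3, 3, 2): internal (2.535534, -3.707107); octagon support 4.414214 vs apothem 1 → ∉ W
#5 (-1, 0, -1, 1): internal (-0.292893, 1.707107); octagon support 1.707107 vs apothem 1 → ∉ W

none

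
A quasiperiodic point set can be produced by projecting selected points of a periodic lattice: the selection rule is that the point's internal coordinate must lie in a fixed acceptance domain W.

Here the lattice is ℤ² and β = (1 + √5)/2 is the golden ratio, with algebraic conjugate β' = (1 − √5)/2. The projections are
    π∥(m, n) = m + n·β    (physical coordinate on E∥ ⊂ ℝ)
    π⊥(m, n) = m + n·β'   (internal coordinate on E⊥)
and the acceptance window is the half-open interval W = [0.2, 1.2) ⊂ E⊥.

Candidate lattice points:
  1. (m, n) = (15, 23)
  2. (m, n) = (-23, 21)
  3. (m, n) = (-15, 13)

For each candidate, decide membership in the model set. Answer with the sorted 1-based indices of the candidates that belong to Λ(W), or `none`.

Compute β' = (1−√5)/2 = -0.6180, so π⊥(m,n) = m -0.6180·n.
[1] lift (15,23): star map gives 0.7852; window check 0.2 ≤ 0.7852 < 1.2 is true → IN Λ
[2] lift (-23,21): star map gives -35.9787; window check 0.2 ≤ -35.9787 < 1.2 is false → out
[3] lift (-15,13): star map gives -23.0344; window check 0.2 ≤ -23.0344 < 1.2 is false → out

1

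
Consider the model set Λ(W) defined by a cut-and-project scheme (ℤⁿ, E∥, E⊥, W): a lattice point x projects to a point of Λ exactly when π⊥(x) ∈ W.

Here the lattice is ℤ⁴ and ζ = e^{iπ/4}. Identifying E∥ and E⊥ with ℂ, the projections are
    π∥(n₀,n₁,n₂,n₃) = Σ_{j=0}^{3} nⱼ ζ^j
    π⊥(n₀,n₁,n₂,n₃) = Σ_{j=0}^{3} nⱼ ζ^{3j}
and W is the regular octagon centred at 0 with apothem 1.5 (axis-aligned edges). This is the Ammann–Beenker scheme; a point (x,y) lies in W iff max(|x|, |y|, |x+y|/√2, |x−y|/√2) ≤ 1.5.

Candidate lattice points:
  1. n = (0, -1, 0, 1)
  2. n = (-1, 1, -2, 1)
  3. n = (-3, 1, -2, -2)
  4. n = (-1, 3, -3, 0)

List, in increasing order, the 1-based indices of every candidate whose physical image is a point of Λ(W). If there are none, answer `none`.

With ζ = e^{iπ/4} the internal vectors are ζ^0,ζ^3,ζ^6,ζ^9.
candidate 1: n = (0, -1, 0, 1) → π⊥ ≈ (+1.41421, +0.00000); max(|x|,|y|,|x±y|/√2) = 1.41421 ≤ 1.5 ⇒ ∈ W
candidate 2: n = (-1, 1, -2, 1) → π⊥ ≈ (-1.00000, +3.41421); max(|x|,|y|,|x±y|/√2) = 3.41421 > 1.5 ⇒ ∉ W
candidate 3: n = (-3, 1, -2, -2) → π⊥ ≈ (-5.12132, +1.29289); max(|x|,|y|,|x±y|/√2) = 5.12132 > 1.5 ⇒ ∉ W
candidate 4: n = (-1, 3, -3, 0) → π⊥ ≈ (-3.12132, +5.12132); max(|x|,|y|,|x±y|/√2) = 5.82843 > 1.5 ⇒ ∉ W

1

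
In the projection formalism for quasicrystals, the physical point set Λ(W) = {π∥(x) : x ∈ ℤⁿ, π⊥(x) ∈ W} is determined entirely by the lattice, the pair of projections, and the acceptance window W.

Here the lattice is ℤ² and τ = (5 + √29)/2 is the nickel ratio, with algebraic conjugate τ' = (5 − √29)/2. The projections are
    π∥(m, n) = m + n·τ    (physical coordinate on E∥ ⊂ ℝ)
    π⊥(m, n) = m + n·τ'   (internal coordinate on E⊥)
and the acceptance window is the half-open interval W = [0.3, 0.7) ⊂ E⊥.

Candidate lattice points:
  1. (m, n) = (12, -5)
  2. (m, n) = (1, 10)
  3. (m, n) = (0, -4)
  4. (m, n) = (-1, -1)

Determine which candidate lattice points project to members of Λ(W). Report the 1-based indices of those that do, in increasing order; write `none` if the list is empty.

Compute τ' = (5−√29)/2 = -0.1926, so π⊥(m,n) = m -0.1926·n.
[1] lift (12,-5): star map gives 12.9629; window check 0.3 ≤ 12.9629 < 0.7 is false → out
[2] lift (1,10): star map gives -0.9258; window check 0.3 ≤ -0.9258 < 0.7 is false → out
[3] lift (0,-4): star map gives 0.7703; window check 0.3 ≤ 0.7703 < 0.7 is false → out
[4] lift (-1,-1): star map gives -0.8074; window check 0.3 ≤ -0.8074 < 0.7 is false → out

none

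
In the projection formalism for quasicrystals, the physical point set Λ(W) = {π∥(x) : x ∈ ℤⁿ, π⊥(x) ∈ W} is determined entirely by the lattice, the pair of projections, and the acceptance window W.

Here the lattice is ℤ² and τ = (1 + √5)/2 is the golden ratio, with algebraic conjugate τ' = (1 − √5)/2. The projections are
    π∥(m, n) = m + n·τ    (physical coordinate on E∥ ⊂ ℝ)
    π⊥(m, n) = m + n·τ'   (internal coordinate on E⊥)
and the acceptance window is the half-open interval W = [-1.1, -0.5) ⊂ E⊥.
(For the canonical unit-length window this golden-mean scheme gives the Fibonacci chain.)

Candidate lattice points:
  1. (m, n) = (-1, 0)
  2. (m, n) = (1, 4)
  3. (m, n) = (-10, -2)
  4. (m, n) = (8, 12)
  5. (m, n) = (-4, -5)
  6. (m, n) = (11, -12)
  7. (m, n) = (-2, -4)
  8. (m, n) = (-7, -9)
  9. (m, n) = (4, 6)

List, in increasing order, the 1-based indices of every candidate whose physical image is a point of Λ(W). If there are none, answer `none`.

1, 5

Compute τ' = (1−√5)/2 = -0.61803, so π⊥(m,n) = m -0.61803·n.
#1 (-1,0): internal coord -1 + (0)·τ' = -1.00000; -1.00000 ∈ [-1.1, -0.5) → IN Λ
#2 (1,4): internal coord 1 + (4)·τ' = -1.47214; -1.47214 ∉ [-1.1, -0.5) → out
#3 (-10,-2): internal coord -10 + (-2)·τ' = -8.76393; -8.76393 ∉ [-1.1, -0.5) → out
#4 (8,12): internal coord 8 + (12)·τ' = +0.58359; +0.58359 ∉ [-1.1, -0.5) → out
#5 (-4,-5): internal coord -4 + (-5)·τ' = -0.90983; -0.90983 ∈ [-1.1, -0.5) → IN Λ
#6 (11,-12): internal coord 11 + (-12)·τ' = +18.41641; +18.41641 ∉ [-1.1, -0.5) → out
#7 (-2,-4): internal coord -2 + (-4)·τ' = +0.47214; +0.47214 ∉ [-1.1, -0.5) → out
#8 (-7,-9): internal coord -7 + (-9)·τ' = -1.43769; -1.43769 ∉ [-1.1, -0.5) → out
#9 (4,6): internal coord 4 + (6)·τ' = +0.29180; +0.29180 ∉ [-1.1, -0.5) → out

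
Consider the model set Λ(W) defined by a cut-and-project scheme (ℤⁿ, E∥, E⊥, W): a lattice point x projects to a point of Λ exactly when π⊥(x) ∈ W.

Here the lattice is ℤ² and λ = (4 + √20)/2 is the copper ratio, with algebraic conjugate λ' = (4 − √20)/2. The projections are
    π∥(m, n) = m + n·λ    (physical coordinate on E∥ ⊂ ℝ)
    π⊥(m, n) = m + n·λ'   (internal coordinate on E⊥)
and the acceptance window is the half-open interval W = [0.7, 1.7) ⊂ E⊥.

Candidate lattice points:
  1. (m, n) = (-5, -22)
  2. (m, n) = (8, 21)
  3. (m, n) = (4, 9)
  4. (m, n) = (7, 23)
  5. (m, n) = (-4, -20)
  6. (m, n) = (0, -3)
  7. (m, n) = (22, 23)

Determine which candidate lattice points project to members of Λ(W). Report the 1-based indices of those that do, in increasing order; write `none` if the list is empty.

Compute λ' = (4−√20)/2 = -0.23607, so π⊥(m,n) = m -0.23607·n.
#1 (-5,-22): internal coord -5 + (-22)·λ' = +0.19350; +0.19350 ∉ [0.7, 1.7) → out
#2 (8,21): internal coord 8 + (21)·λ' = +3.04257; +3.04257 ∉ [0.7, 1.7) → out
#3 (4,9): internal coord 4 + (9)·λ' = +1.87539; +1.87539 ∉ [0.7, 1.7) → out
#4 (7,23): internal coord 7 + (23)·λ' = +1.57044; +1.57044 ∈ [0.7, 1.7) → IN Λ
#5 (-4,-20): internal coord -4 + (-20)·λ' = +0.72136; +0.72136 ∈ [0.7, 1.7) → IN Λ
#6 (0,-3): internal coord 0 + (-3)·λ' = +0.70820; +0.70820 ∈ [0.7, 1.7) → IN Λ
#7 (22,23): internal coord 22 + (23)·λ' = +16.57044; +16.57044 ∉ [0.7, 1.7) → out

4, 5, 6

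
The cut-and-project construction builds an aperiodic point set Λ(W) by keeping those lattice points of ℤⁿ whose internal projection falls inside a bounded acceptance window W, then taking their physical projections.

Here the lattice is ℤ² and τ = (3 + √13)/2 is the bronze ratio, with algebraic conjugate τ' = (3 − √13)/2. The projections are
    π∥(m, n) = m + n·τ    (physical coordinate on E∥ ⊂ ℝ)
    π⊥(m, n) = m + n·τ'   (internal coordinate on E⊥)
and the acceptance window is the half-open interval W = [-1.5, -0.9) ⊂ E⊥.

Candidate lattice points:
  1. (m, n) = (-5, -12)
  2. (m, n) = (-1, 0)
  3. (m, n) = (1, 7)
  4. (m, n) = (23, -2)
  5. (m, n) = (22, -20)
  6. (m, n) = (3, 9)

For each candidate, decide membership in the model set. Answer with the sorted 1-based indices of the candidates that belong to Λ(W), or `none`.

Compute τ' = (3−√13)/2 = -0.3028, so π⊥(m,n) = m -0.3028·n.
candidate 1: (m,n)=(-5,-12) → π∥ = -5-12·τ ≈ -44.6333, π⊥ = -5-12·τ' ≈ -1.3667 ∈ [-1.5, -0.9) ⇒ IN Λ
candidate 2: (m,n)=(-1,0) → π∥ = -1+0·τ ≈ -1.0000, π⊥ = -1+0·τ' ≈ -1.0000 ∈ [-1.5, -0.9) ⇒ IN Λ
candidate 3: (m,n)=(1,7) → π∥ = 1+7·τ ≈ 24.1194, π⊥ = 1+7·τ' ≈ -1.1194 ∈ [-1.5, -0.9) ⇒ IN Λ
candidate 4: (m,n)=(23,-2) → π∥ = 23-2·τ ≈ 16.3944, π⊥ = 23-2·τ' ≈ 23.6056 ∉ [-1.5, -0.9) ⇒ out
candidate 5: (m,n)=(22,-20) → π∥ = 22-20·τ ≈ -44.0555, π⊥ = 22-20·τ' ≈ 28.0555 ∉ [-1.5, -0.9) ⇒ out
candidate 6: (m,n)=(3,9) → π∥ = 3+9·τ ≈ 32.7250, π⊥ = 3+9·τ' ≈ 0.2750 ∉ [-1.5, -0.9) ⇒ out

1, 2, 3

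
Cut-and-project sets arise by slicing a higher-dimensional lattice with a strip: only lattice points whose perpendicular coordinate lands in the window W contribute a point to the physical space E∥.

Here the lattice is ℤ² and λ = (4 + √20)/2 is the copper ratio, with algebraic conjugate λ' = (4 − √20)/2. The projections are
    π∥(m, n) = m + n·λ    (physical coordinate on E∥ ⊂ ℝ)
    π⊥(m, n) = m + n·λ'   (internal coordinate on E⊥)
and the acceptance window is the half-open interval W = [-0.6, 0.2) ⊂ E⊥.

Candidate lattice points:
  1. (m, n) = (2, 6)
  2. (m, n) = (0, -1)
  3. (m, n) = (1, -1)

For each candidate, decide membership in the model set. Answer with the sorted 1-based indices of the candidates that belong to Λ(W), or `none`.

none

Compute λ' = (4−√20)/2 = -0.236068, so π⊥(m,n) = m -0.236068·n.
#1 (2,6): internal coord 2 + (6)·λ' = +0.583592; +0.583592 ∉ [-0.6, 0.2) → out
#2 (0,-1): internal coord 0 + (-1)·λ' = +0.236068; +0.236068 ∉ [-0.6, 0.2) → out
#3 (1,-1): internal coord 1 + (-1)·λ' = +1.236068; +1.236068 ∉ [-0.6, 0.2) → out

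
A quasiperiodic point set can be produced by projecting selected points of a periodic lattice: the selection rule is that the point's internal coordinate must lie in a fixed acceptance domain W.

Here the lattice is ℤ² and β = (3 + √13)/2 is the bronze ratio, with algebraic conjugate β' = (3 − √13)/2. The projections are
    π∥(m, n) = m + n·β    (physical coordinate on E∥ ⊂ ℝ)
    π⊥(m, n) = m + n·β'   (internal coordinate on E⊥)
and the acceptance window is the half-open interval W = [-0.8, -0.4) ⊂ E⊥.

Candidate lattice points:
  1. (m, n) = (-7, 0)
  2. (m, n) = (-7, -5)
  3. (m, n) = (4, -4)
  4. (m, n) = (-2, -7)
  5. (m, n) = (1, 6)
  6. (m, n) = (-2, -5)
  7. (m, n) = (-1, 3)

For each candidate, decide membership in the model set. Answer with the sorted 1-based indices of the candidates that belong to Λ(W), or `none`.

6

Numerically β ≈ 3.302776 and β' = −1/β ≈ -0.302776.
[1] lift (-7,0): star map gives -7.000000; window check -0.8 ≤ -7.000000 < -0.4 is false → out
[2] lift (-7,-5): star map gives -5.486122; window check -0.8 ≤ -5.486122 < -0.4 is false → out
[3] lift (4,-4): star map gives 5.211103; window check -0.8 ≤ 5.211103 < -0.4 is false → out
[4] lift (-2,-7): star map gives 0.119429; window check -0.8 ≤ 0.119429 < -0.4 is false → out
[5] lift (1,6): star map gives -0.816654; window check -0.8 ≤ -0.816654 < -0.4 is false → out
[6] lift (-2,-5): star map gives -0.486122; window check -0.8 ≤ -0.486122 < -0.4 is true → IN Λ
[7] lift (-1,3): star map gives -1.908327; window check -0.8 ≤ -1.908327 < -0.4 is false → out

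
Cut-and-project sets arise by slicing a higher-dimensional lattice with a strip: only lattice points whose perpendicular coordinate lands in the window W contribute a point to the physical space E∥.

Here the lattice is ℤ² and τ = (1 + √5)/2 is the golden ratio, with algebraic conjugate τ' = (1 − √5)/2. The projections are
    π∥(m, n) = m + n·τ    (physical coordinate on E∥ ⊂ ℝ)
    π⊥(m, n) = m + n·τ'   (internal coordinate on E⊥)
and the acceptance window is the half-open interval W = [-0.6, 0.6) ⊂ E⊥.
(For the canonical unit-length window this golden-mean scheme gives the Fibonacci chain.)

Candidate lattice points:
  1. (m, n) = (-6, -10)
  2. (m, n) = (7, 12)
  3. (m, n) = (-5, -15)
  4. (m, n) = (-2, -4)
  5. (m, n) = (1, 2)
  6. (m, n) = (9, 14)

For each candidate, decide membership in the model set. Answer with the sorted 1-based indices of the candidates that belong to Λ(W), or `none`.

1, 2, 4, 5, 6

Compute τ' = (1−√5)/2 = -0.618034, so π⊥(m,n) = m -0.618034·n.
[1] lift (-6,-10): star map gives 0.180340; window check -0.6 ≤ 0.180340 < 0.6 is true → IN Λ
[2] lift (7,12): star map gives -0.416408; window check -0.6 ≤ -0.416408 < 0.6 is true → IN Λ
[3] lift (-5,-15): star map gives 4.270510; window check -0.6 ≤ 4.270510 < 0.6 is false → out
[4] lift (-2,-4): star map gives 0.472136; window check -0.6 ≤ 0.472136 < 0.6 is true → IN Λ
[5] lift (1,2): star map gives -0.236068; window check -0.6 ≤ -0.236068 < 0.6 is true → IN Λ
[6] lift (9,14): star map gives 0.347524; window check -0.6 ≤ 0.347524 < 0.6 is true → IN Λ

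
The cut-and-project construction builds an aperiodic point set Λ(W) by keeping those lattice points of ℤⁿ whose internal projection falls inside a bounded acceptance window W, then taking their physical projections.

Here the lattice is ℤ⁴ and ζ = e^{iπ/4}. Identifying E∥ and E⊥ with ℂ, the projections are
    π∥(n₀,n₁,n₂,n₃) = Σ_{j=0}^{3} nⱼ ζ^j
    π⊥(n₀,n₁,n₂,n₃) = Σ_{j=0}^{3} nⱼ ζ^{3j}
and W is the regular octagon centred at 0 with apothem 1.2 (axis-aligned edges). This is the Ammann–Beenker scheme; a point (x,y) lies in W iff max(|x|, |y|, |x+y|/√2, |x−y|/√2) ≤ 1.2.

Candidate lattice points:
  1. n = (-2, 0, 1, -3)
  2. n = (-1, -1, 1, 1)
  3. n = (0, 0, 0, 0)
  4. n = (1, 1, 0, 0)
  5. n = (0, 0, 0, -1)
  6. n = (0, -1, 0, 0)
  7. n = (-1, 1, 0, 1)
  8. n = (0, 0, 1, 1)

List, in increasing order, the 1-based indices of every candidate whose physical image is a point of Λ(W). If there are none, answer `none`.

2, 3, 4, 5, 6, 8

π⊥(n) = n₀ + n₁ζ³ + n₂ζ⁶ + n₃ζ⁹ where ζ = e^{iπ/4}.
candidate 1: n = (-2, 0, 1, -3) → π⊥ ≈ (-4.121320, -3.121320); max(|x|,|y|,|x±y|/√2) = 5.121320 > 1.2 ⇒ ∉ W
candidate 2: n = (-1, -1, 1, 1) → π⊥ ≈ (+0.414214, -1.000000); max(|x|,|y|,|x±y|/√2) = 1.000000 ≤ 1.2 ⇒ ∈ W
candidate 3: n = (0, 0, 0, 0) → π⊥ ≈ (+0.000000, +0.000000); max(|x|,|y|,|x±y|/√2) = 0.000000 ≤ 1.2 ⇒ ∈ W
candidate 4: n = (1, 1, 0, 0) → π⊥ ≈ (+0.292893, +0.707107); max(|x|,|y|,|x±y|/√2) = 0.707107 ≤ 1.2 ⇒ ∈ W
candidate 5: n = (0, 0, 0, -1) → π⊥ ≈ (-0.707107, -0.707107); max(|x|,|y|,|x±y|/√2) = 1.000000 ≤ 1.2 ⇒ ∈ W
candidate 6: n = (0, -1, 0, 0) → π⊥ ≈ (+0.707107, -0.707107); max(|x|,|y|,|x±y|/√2) = 1.000000 ≤ 1.2 ⇒ ∈ W
candidate 7: n = (-1, 1, 0, 1) → π⊥ ≈ (-1.000000, +1.414214); max(|x|,|y|,|x±y|/√2) = 1.707107 > 1.2 ⇒ ∉ W
candidate 8: n = (0, 0, 1, 1) → π⊥ ≈ (+0.707107, -0.292893); max(|x|,|y|,|x±y|/√2) = 0.707107 ≤ 1.2 ⇒ ∈ W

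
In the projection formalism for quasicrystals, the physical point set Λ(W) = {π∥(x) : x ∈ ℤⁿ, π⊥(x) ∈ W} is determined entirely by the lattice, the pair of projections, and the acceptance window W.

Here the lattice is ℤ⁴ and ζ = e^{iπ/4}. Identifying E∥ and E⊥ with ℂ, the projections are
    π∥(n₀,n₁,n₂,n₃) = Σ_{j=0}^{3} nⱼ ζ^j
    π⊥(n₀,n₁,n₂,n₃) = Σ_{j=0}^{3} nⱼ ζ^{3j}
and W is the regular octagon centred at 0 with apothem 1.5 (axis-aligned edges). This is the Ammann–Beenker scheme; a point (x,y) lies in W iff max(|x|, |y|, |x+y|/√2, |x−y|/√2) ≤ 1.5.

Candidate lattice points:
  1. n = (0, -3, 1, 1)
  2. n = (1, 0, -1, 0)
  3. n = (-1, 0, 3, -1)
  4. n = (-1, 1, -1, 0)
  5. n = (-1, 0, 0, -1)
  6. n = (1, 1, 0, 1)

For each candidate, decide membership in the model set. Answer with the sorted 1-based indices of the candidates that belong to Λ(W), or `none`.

2

π⊥(n) = n₀ + n₁ζ³ + n₂ζ⁶ + n₃ζ⁹ where ζ = e^{iπ/4}.
candidate 1: n = (0, -3, 1, 1) → π⊥ ≈ (+2.828427, -2.414214); max(|x|,|y|,|x±y|/√2) = 3.707107 > 1.5 ⇒ ∉ W
candidate 2: n = (1, 0, -1, 0) → π⊥ ≈ (+1.000000, +1.000000); max(|x|,|y|,|x±y|/√2) = 1.414214 ≤ 1.5 ⇒ ∈ W
candidate 3: n = (-1, 0, 3, -1) → π⊥ ≈ (-1.707107, -3.707107); max(|x|,|y|,|x±y|/√2) = 3.828427 > 1.5 ⇒ ∉ W
candidate 4: n = (-1, 1, -1, 0) → π⊥ ≈ (-1.707107, +1.707107); max(|x|,|y|,|x±y|/√2) = 2.414214 > 1.5 ⇒ ∉ W
candidate 5: n = (-1, 0, 0, -1) → π⊥ ≈ (-1.707107, -0.707107); max(|x|,|y|,|x±y|/√2) = 1.707107 > 1.5 ⇒ ∉ W
candidate 6: n = (1, 1, 0, 1) → π⊥ ≈ (+1.000000, +1.414214); max(|x|,|y|,|x±y|/√2) = 1.707107 > 1.5 ⇒ ∉ W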